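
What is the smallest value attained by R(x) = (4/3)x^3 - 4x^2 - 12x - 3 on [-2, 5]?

R'(x) = 4x^2 - 8x - 12, which vanishes at x = -1 and x = 3.
Candidates: R(-2) = -17/3, R(-1) = 11/3, R(3) = -39, R(5) = 11/3.
So the minimum is R(3) = -39.

-39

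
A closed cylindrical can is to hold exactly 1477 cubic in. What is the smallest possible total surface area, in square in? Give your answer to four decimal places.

717.9621

With radius r and height h, πr²h = 1477 so h = 1477/(πr²), and S(r) = 2πr² + 2πrh = 2πr² + 2·1477/r.
S'(r) = 4πr − 2·1477/r² = 0 ⇒ r³ = 1477/(2π), so r ≈ 6.1716 and h = 2r ≈ 12.3433.
S''(r) = 4π + 4·1477/r³ > 0, so this is the minimum; S ≈ 717.9621.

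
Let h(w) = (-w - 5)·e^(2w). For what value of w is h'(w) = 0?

-11/2

By the product rule, h'(w) = (-2w - 11)·e^(2w). Since e^(2w) > 0, the only critical point is w = -11/2.
h''(-11/2) has the same sign as -2 < 0, so this is a local maximum.
h(-11/2) = (1/2)·e^(-11) ≈ 0.0000.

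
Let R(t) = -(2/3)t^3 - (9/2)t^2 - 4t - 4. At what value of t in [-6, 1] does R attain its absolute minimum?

-4

Differentiating, R'(t) = -2t^2 - 9t - 4; which vanishes at t = -4 and t = -1/2.
Candidates: R(-6) = 2, R(-4) = -52/3, R(-1/2) = -73/24, R(1) = -79/6.
So the minimum is R(-4) = -52/3.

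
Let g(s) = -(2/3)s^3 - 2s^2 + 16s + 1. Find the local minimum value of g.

g'(s) = -2s^2 - 4s + 16. Setting g'(s) = 0 gives s ∈ {-4, 2}.
Second-derivative test with g''(s) = -4s - 4: g''(-4) = 12 > 0 ⇒ local minimum; g''(2) = -12 < 0 ⇒ local maximum.
So the local minimum value is g(-4) = -157/3.

-157/3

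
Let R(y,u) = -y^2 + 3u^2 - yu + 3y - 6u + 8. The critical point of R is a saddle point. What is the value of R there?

77/13

∂R/∂y = -2y - u + 3 = 0 and ∂R/∂u = -y + 6u - 6 = 0, so (y, u) = (12/13, 15/13).
The Hessian has R_{yy} = -2, R_{uu} = 6, R_{yu} = -1, giving D = -13 < 0, so the point is a saddle point.
R(12/13, 15/13) = 77/13.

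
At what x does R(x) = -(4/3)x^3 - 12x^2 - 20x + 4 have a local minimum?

R'(x) = -4x^2 - 24x - 20. Setting R'(x) = 0 gives x ∈ {-5, -1}.
Since R''(x) = -8x - 24, we get R''(-5) = 16 > 0 ⇒ local minimum; R''(-1) = -16 < 0 ⇒ local maximum.
So the local minimum value is R(-5) = -88/3.

-5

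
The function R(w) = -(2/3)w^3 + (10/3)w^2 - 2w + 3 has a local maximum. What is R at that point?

R'(w) = -2w^2 + (20/3)w - 2. Setting R'(w) = 0 gives w ∈ {1/3, 3}.
R''(w) = -4w + 20/3. R''(1/3) = 16/3 > 0 ⇒ local minimum; R''(3) = -16/3 < 0 ⇒ local maximum.
So the local maximum value is R(3) = 9.

9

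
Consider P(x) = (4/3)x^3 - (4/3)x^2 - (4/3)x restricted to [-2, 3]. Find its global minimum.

-40/3

The derivative is 4x^2 - (8/3)x - 4/3, which vanishes at x = -1/3 and x = 1.
Compare values at every candidate in [-2, 3]: P(-2) = -40/3; P(-1/3) = 20/81; P(1) = -4/3; P(3) = 20.
Hence the absolute minimum is -40/3 at x = -2.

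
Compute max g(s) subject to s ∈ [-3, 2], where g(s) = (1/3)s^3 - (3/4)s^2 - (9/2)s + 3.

The derivative is s^2 - (3/2)s - 9/2, whose only zero in [-3, 2] is s = -3/2.
Evaluating at the critical points and endpoints: g(-3) = 3/4; g(-3/2) = 111/16; g(2) = -19/3.
The maximum over the interval is 111/16, attained at s = -3/2.

111/16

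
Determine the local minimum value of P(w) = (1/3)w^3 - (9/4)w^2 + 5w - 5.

-65/48

P'(w) = w^2 - (9/2)w + 5 = 0 at w = 2, 5/2.
Second-derivative test with P''(w) = 2w - 9/2: P''(2) = -1/2 < 0 ⇒ local maximum; P''(5/2) = 1/2 > 0 ⇒ local minimum.
Thus P has its local minimum at w = 5/2, with value -65/48.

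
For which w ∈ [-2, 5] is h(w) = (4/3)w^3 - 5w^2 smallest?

-2

The derivative is 4w^2 - 10w, which vanishes at w = 0 and w = 5/2.
Candidates: h(-2) = -92/3; h(0) = 0; h(5/2) = -125/12; h(5) = 125/3.
So the minimum is h(-2) = -92/3.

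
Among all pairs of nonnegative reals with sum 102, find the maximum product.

With x + y = 102, the product is P(x) = x(102 − x).
P'(x) = 102 − 2x = 0 gives x = 51; P'' = −2 < 0, so this is the maximum.
P = 51·51 = 2601.

2601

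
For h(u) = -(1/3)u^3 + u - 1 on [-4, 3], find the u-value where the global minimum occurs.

Differentiating, h'(u) = -u^2 + 1; which vanishes at u = -1 and u = 1.
Evaluating at the critical points and endpoints: h(-4) = 49/3; h(-1) = -5/3; h(1) = -1/3; h(3) = -7.
So the minimum is h(3) = -7.

3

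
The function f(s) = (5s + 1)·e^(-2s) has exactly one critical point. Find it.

3/10

Differentiating with the product rule gives f'(s) = (-10s + 3)·e^(-2s). Since e^(-2s) > 0, the only critical point is s = 3/10.
f''(3/10) has the same sign as -10 < 0, so this is a local maximum.
f(3/10) = (5/2)·e^(-3/5) ≈ 1.3720.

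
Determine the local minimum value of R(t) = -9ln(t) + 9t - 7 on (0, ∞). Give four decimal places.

2.0000

R'(t) = -9/t + 9 = 0 gives t = 1.
R''(t) = 9/t², which is positive for t > 0, so this is a local minimum.
R(1) = -9·ln(1) + 9 - 7 ≈ 2.0000.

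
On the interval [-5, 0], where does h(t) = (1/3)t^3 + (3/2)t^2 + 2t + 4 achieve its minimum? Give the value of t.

-5

The derivative is t^2 + 3t + 2, which vanishes at t = -2 and t = -1.
Evaluating at the critical points and endpoints: h(-5) = -61/6, h(-2) = 10/3, h(-1) = 19/6, h(0) = 4.
So the minimum is h(-5) = -61/6.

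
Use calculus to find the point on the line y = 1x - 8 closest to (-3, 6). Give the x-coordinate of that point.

11/2

Minimize D(x)^2 = (x + 3)^2 + (x - 14)^2.
d/dx[D^2] = 2(x + 3) + 2·1·(x - 14) = 0 ⇒ x = 11/2.
Then y = -5/2 and the distance is √(289/2) ≈ 12.0208.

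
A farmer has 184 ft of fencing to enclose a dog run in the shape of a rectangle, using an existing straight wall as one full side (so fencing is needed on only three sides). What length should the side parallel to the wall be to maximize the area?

Let the sides perpendicular to the wall have length x and the parallel side y, so 2x + y = 184 and the area is A = xy = x(184 − 2x).
A'(x) = 184 − 4x = 0 gives x = 46, and A''(x) = −4 < 0 confirms a maximum.
Then y = 184 − 2·46 = 92 and A = 4232.

92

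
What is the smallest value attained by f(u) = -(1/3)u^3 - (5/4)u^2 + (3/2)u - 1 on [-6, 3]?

The derivative is -u^2 - (5/2)u + 3/2, which vanishes at u = -3 and u = 1/2.
Candidates: f(-6) = 17, f(-3) = -31/4, f(1/2) = -29/48, f(3) = -67/4.
The minimum over the interval is -67/4, attained at u = 3.

-67/4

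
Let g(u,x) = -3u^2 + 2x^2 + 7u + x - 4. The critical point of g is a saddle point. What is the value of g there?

∂g/∂u = -6u + 7 = 0 and ∂g/∂x = 4x + 1 = 0, so (u, x) = (7/6, -1/4).
The Hessian has g_{uu} = -6, g_{xx} = 4, g_{ux} = 0, giving D = -24 < 0, so the point is a saddle point.
g(7/6, -1/4) = -1/24.

-1/24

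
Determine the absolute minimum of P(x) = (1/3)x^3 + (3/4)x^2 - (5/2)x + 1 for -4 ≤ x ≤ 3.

The derivative is x^2 + (3/2)x - 5/2, which vanishes at x = -5/2 and x = 1.
Evaluating at the critical points and endpoints: P(-4) = 5/3,  P(-5/2) = 323/48,  P(1) = -5/12,  P(3) = 37/4.
So the minimum is P(1) = -5/12.

-5/12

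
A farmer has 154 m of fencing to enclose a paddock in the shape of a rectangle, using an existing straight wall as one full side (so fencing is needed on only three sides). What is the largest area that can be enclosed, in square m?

5929/2

Let the sides perpendicular to the wall have length x and the parallel side y, so 2x + y = 154 and the area is A = xy = x(154 − 2x).
A'(x) = 154 − 4x = 0 gives x = 77/2, and A''(x) = −4 < 0 confirms a maximum.
Then y = 154 − 2·77/2 = 77 and A = 5929/2.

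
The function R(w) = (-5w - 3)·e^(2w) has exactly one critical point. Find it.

Differentiating with the product rule gives R'(w) = (-10w - 11)·e^(2w). Since e^(2w) > 0, the only critical point is w = -11/10.
R''(-11/10) has the same sign as -10 < 0, so this is a local maximum.
R(-11/10) = (5/2)·e^(-11/5) ≈ 0.2770.

-11/10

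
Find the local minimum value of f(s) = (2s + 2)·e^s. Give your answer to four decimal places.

Differentiating with the product rule gives f'(s) = (2s + 4)·e^s. Since e^s > 0, the only critical point is s = -2.
f''(-2) has the same sign as 2 > 0, so this is a local minimum.
f(-2) = (-2)·e^(-2) ≈ -0.2707.

-0.2707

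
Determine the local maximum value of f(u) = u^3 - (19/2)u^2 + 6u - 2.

f'(u) = 3u^2 - 19u + 6. Setting f'(u) = 0 gives u ∈ {1/3, 6}.
Since f''(u) = 6u - 19, we get f''(1/3) = -17 < 0 ⇒ local maximum; f''(6) = 17 > 0 ⇒ local minimum.
The local maximum is f(1/3) = -55/54.

-55/54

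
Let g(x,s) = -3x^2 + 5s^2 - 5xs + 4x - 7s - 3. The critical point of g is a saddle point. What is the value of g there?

-462/85

∂g/∂x = -6x - 5s + 4 = 0 and ∂g/∂s = -5x + 10s - 7 = 0, so (x, s) = (1/17, 62/85).
The Hessian has g_{xx} = -6, g_{ss} = 10, g_{xs} = -5, giving D = -85 < 0, so the point is a saddle point.
g(1/17, 62/85) = -462/85.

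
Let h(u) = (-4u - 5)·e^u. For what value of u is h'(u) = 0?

-9/4

By the product rule, h'(u) = (-4u - 9)·e^u. Since e^u > 0, the only critical point is u = -9/4.
h''(-9/4) has the same sign as -4 < 0, so this is a local maximum.
h(-9/4) = (4)·e^(-9/4) ≈ 0.4216.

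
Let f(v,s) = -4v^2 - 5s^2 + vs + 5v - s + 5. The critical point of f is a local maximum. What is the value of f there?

∂f/∂v = -8v + s + 5 = 0 and ∂f/∂s = v - 10s - 1 = 0, so (v, s) = (49/79, -3/79).
The Hessian has f_{vv} = -8, f_{ss} = -10, f_{vs} = 1, giving D = 79 > 0 with f_{vv} < 0, so the point is a local maximum.
f(49/79, -3/79) = 519/79.

519/79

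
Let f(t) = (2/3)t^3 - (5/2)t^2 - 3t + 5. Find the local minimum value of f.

Critical points: f'(t) = 2t^2 - 5t - 3 vanishes at t = -1/2, 3.
f''(t) = 4t - 5. f''(-1/2) = -7 < 0 ⇒ local maximum; f''(3) = 7 > 0 ⇒ local minimum.
So the local minimum value is f(3) = -17/2.

-17/2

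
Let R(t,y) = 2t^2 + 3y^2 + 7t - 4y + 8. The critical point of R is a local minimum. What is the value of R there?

∂R/∂t = 4t + 7 = 0 and ∂R/∂y = 6y - 4 = 0, so (t, y) = (-7/4, 2/3).
The Hessian has R_{tt} = 4, R_{yy} = 6, R_{ty} = 0, giving D = 24 > 0 with R_{tt} > 0, so the point is a local minimum.
R(-7/4, 2/3) = 13/24.

13/24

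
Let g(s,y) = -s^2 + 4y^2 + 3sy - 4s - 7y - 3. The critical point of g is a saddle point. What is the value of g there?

∂g/∂s = -2s + 3y - 4 = 0 and ∂g/∂y = 3s + 8y - 7 = 0, so (s, y) = (-11/25, 26/25).
The Hessian has g_{ss} = -2, g_{yy} = 8, g_{sy} = 3, giving D = -25 < 0, so the point is a saddle point.
g(-11/25, 26/25) = -144/25.

-144/25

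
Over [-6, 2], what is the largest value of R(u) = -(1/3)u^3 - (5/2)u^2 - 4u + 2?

8

The derivative is -u^2 - 5u - 4, which vanishes at u = -4 and u = -1.
Candidates: R(-6) = 8,  R(-4) = -2/3,  R(-1) = 23/6,  R(2) = -56/3.
So the maximum is R(-6) = 8.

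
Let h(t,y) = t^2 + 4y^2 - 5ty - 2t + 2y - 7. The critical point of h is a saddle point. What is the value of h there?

∂h/∂t = 2t - 5y - 2 = 0 and ∂h/∂y = -5t + 8y + 2 = 0, so (t, y) = (-2/3, -2/3).
The Hessian has h_{tt} = 2, h_{yy} = 8, h_{ty} = -5, giving D = -9 < 0, so the point is a saddle point.
h(-2/3, -2/3) = -7.

-7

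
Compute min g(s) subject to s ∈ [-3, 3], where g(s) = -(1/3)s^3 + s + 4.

-2

The derivative is -s^2 + 1, which vanishes at s = -1 and s = 1.
Compare values at every candidate in [-3, 3]: g(-3) = 10; g(-1) = 10/3; g(1) = 14/3; g(3) = -2.
Hence the absolute minimum is -2 at s = 3.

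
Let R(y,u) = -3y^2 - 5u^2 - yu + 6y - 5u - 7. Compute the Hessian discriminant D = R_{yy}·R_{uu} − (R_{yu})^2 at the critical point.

∂R/∂y = -6y - u + 6 = 0 and ∂R/∂u = -y - 10u - 5 = 0, so (y, u) = (65/59, -36/59).
The Hessian has R_{yy} = -6, R_{uu} = -10, R_{yu} = -1, giving D = 59 > 0 with R_{yy} < 0, so the point is a local maximum.
D = (-6)·(-10) − (-1)^2 = 59.

59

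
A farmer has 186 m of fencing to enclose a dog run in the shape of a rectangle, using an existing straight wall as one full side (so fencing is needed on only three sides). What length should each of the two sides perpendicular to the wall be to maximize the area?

93/2

Let the sides perpendicular to the wall have length x and the parallel side y, so 2x + y = 186 and the area is A = xy = x(186 − 2x).
A'(x) = 186 − 4x = 0 gives x = 93/2, and A''(x) = −4 < 0 confirms a maximum.
Then y = 186 − 2·93/2 = 93 and A = 8649/2.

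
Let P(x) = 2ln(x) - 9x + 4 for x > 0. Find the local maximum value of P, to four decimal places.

P'(x) = 2/x − 9 = 0 gives x = 2/9.
P''(x) = -2/x², which is negative for x > 0, so this is a local maximum.
P(2/9) = 2·ln(2/9) - 2 + 4 ≈ -1.0082.

-1.0082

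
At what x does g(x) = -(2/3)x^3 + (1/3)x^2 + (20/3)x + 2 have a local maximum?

g'(x) = -2x^2 + (2/3)x + 20/3 = 0 at x = -5/3, 2.
Since g''(x) = -4x + 2/3, we get g''(-5/3) = 22/3 > 0 ⇒ local minimum; g''(2) = -22/3 < 0 ⇒ local maximum.
So the local maximum value is g(2) = 34/3.

2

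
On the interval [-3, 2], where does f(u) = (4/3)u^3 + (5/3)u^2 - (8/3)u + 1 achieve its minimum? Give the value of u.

-3

Differentiating, f'(u) = 4u^2 + (10/3)u - 8/3; which vanishes at u = -4/3 and u = 1/2.
Candidates: f(-3) = -12, f(-4/3) = 353/81, f(1/2) = 1/4, f(2) = 13.
Hence the absolute minimum is -12 at u = -3.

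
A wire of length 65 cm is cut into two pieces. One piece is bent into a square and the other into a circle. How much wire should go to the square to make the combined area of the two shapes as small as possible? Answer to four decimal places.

36.4064

Let x be the length used for the square. Square side x/4; circle radius (65−x)/(2π).
A(x) = (x/4)² + π·((65−x)/(2π))² = x²/16 + (65−x)²/(4π) for 0 ≤ x ≤ 65. A'(x) = x/8 − (65−x)/(2π) = 0 gives x = 4·65/(π+4) ≈ 36.4064.
A'' = 1/8 + 1/(2π) > 0, so this gives the minimum combined area; x ≈ 36.4064 cm to the square.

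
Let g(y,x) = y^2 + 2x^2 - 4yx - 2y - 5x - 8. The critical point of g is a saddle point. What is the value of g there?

9/8

∂g/∂y = 2y - 4x - 2 = 0 and ∂g/∂x = -4y + 4x - 5 = 0, so (y, x) = (-7/2, -9/4).
The Hessian has g_{yy} = 2, g_{xx} = 4, g_{yx} = -4, giving D = -8 < 0, so the point is a saddle point.
g(-7/2, -9/4) = 9/8.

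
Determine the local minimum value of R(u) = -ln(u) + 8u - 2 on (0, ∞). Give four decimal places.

1.0794

R'(u) = -1/u + 8 = 0 gives u = 1/8.
R''(u) = 1/u², which is positive for u > 0, so this is a local minimum.
R(1/8) = -1·ln(1/8) + 1 - 2 ≈ 1.0794.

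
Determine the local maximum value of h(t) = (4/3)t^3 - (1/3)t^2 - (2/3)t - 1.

-70/81

Critical points: h'(t) = 4t^2 - (2/3)t - 2/3 vanishes at t = -1/3, 1/2.
Since h''(t) = 8t - 2/3, we get h''(-1/3) = -10/3 < 0 ⇒ local maximum; h''(1/2) = 10/3 > 0 ⇒ local minimum.
The local maximum is h(-1/3) = -70/81.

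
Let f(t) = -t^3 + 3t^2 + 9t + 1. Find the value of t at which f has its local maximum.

3

Critical points: f'(t) = -3t^2 + 6t + 9 vanishes at t = -1, 3.
Second-derivative test with f''(t) = -6t + 6: f''(-1) = 12 > 0 ⇒ local minimum; f''(3) = -12 < 0 ⇒ local maximum.
The local maximum is f(3) = 28.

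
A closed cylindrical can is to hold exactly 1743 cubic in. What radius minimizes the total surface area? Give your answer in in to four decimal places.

6.5219

With radius r and height h, πr²h = 1743 so h = 1743/(πr²), and S(r) = 2πr² + 2πrh = 2πr² + 2·1743/r.
S'(r) = 4πr − 2·1743/r² = 0 ⇒ r³ = 1743/(2π), so r ≈ 6.5219 and h = 2r ≈ 13.0438.
S''(r) = 4π + 4·1743/r³ > 0, so this is the minimum; S ≈ 801.7632.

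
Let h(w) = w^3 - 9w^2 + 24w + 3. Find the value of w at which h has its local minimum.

4

Critical points: h'(w) = 3w^2 - 18w + 24 vanishes at w = 2, 4.
h''(w) = 6w - 18. h''(2) = -6 < 0 ⇒ local maximum; h''(4) = 6 > 0 ⇒ local minimum.
The local minimum is h(4) = 19.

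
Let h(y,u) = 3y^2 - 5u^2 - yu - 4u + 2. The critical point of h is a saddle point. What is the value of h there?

∂h/∂y = 6y - u = 0 and ∂h/∂u = -y - 10u - 4 = 0, so (y, u) = (-4/61, -24/61).
The Hessian has h_{yy} = 6, h_{uu} = -10, h_{yu} = -1, giving D = -61 < 0, so the point is a saddle point.
h(-4/61, -24/61) = 170/61.

170/61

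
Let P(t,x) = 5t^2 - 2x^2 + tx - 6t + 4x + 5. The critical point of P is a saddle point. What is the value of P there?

∂P/∂t = 10t + x - 6 = 0 and ∂P/∂x = t - 4x + 4 = 0, so (t, x) = (20/41, 46/41).
The Hessian has P_{tt} = 10, P_{xx} = -4, P_{tx} = 1, giving D = -41 < 0, so the point is a saddle point.
P(20/41, 46/41) = 237/41.

237/41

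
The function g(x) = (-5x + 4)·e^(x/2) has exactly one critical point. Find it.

Differentiating with the product rule gives g'(x) = (-(5/2)x - 3)·e^(x/2). Since e^(x/2) > 0, the only critical point is x = -6/5.
g''(-6/5) has the same sign as -5/2 < 0, so this is a local maximum.
g(-6/5) = (10)·e^(-3/5) ≈ 5.4881.

-6/5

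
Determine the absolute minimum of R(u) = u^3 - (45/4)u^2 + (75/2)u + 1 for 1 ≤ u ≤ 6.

The derivative is 3u^2 - (45/2)u + 75/2, which vanishes at u = 5/2 and u = 5.
Candidates: R(1) = 113/4, R(5/2) = 641/16, R(5) = 129/4, R(6) = 37.
The minimum over the interval is 113/4, attained at u = 1.

113/4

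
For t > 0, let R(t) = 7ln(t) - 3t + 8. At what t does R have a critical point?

7/3

R'(t) = 7/t − 3 = 0 gives t = 7/3.
R''(t) = -7/t², which is negative for t > 0, so this is a local maximum.
R(7/3) = 7·ln(7/3) - 7 + 8 ≈ 6.9311.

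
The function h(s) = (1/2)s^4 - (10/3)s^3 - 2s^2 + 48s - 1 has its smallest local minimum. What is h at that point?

-211/3

Critical points: h'(s) = 2s^3 - 10s^2 - 4s + 48 vanishes at s = -2, 3, 4.
h''(s) = 6s^2 - 20s - 4. h''(-2) = 60 > 0 ⇒ local minimum; h''(3) = -10 < 0 ⇒ local maximum; h''(4) = 12 > 0 ⇒ local minimum.
The smallest local minimum is h(-2) = -211/3.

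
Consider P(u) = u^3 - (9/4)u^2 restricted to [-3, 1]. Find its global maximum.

Differentiating, P'(u) = 3u^2 - (9/2)u; whose only zero in [-3, 1] is u = 0.
Candidates: P(-3) = -189/4; P(0) = 0; P(1) = -5/4.
Hence the absolute maximum is 0 at u = 0.

0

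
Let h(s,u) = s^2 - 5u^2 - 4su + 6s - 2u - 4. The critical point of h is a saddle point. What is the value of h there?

-92/9

∂h/∂s = 2s - 4u + 6 = 0 and ∂h/∂u = -4s - 10u - 2 = 0, so (s, u) = (-17/9, 5/9).
The Hessian has h_{ss} = 2, h_{uu} = -10, h_{su} = -4, giving D = -36 < 0, so the point is a saddle point.
h(-17/9, 5/9) = -92/9.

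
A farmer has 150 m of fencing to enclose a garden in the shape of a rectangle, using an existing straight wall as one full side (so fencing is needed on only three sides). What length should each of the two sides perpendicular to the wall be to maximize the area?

Let the sides perpendicular to the wall have length x and the parallel side y, so 2x + y = 150 and the area is A = xy = x(150 − 2x).
A'(x) = 150 − 4x = 0 gives x = 75/2, and A''(x) = −4 < 0 confirms a maximum.
Then y = 150 − 2·75/2 = 75 and A = 5625/2.

75/2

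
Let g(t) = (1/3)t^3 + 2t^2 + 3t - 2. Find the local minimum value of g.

g'(t) = t^2 + 4t + 3 = 0 at t = -3, -1.
Second-derivative test with g''(t) = 2t + 4: g''(-3) = -2 < 0 ⇒ local maximum; g''(-1) = 2 > 0 ⇒ local minimum.
Thus g has its local minimum at t = -1, with value -10/3.

-10/3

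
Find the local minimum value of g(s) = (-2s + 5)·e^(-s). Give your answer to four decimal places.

Differentiating with the product rule gives g'(s) = (2s - 7)·e^(-s). Since e^(-s) > 0, the only critical point is s = 7/2.
g''(7/2) has the same sign as 2 > 0, so this is a local minimum.
g(7/2) = (-2)·e^(-7/2) ≈ -0.0604.

-0.0604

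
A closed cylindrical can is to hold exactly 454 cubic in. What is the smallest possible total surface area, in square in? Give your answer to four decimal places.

327.0030

With radius r and height h, πr²h = 454 so h = 454/(πr²), and S(r) = 2πr² + 2πrh = 2πr² + 2·454/r.
S'(r) = 4πr − 2·454/r² = 0 ⇒ r³ = 454/(2π), so r ≈ 4.1651 and h = 2r ≈ 8.3302.
S''(r) = 4π + 4·454/r³ > 0, so this is the minimum; S ≈ 327.0030.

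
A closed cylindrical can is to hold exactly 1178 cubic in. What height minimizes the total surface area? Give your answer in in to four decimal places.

11.4468

With radius r and height h, πr²h = 1178 so h = 1178/(πr²), and S(r) = 2πr² + 2πrh = 2πr² + 2·1178/r.
S'(r) = 4πr − 2·1178/r² = 0 ⇒ r³ = 1178/(2π), so r ≈ 5.7234 and h = 2r ≈ 11.4468.
S''(r) = 4π + 4·1178/r³ > 0, so this is the minimum; S ≈ 617.4637.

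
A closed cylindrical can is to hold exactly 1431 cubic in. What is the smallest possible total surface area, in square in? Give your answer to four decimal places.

702.9768

With radius r and height h, πr²h = 1431 so h = 1431/(πr²), and S(r) = 2πr² + 2πrh = 2πr² + 2·1431/r.
S'(r) = 4πr − 2·1431/r² = 0 ⇒ r³ = 1431/(2π), so r ≈ 6.1069 and h = 2r ≈ 12.2138.
S''(r) = 4π + 4·1431/r³ > 0, so this is the minimum; S ≈ 702.9768.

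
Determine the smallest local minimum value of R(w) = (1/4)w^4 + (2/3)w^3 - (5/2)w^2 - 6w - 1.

-41/3

Critical points: R'(w) = w^3 + 2w^2 - 5w - 6 vanishes at w = -3, -1, 2.
R''(w) = 3w^2 + 4w - 5. R''(-3) = 10 > 0 ⇒ local minimum; R''(-1) = -6 < 0 ⇒ local maximum; R''(2) = 15 > 0 ⇒ local minimum.
So the smallest local minimum value is R(2) = -41/3.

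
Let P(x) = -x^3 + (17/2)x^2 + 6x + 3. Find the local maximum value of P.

P'(x) = -3x^2 + 17x + 6. Setting P'(x) = 0 gives x ∈ {-1/3, 6}.
Since P''(x) = -6x + 17, we get P''(-1/3) = 19 > 0 ⇒ local minimum; P''(6) = -19 < 0 ⇒ local maximum.
Thus P has its local maximum at x = 6, with value 129.

129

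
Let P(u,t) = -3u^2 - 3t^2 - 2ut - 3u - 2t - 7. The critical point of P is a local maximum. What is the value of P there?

-197/32

∂P/∂u = -6u - 2t - 3 = 0 and ∂P/∂t = -2u - 6t - 2 = 0, so (u, t) = (-7/16, -3/16).
The Hessian has P_{uu} = -6, P_{tt} = -6, P_{ut} = -2, giving D = 32 > 0 with P_{uu} < 0, so the point is a local maximum.
P(-7/16, -3/16) = -197/32.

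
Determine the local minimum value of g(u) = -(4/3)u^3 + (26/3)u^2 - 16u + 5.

g'(u) = -4u^2 + (52/3)u - 16 = 0 at u = 4/3, 3.
Second-derivative test with g''(u) = -8u + 52/3: g''(4/3) = 20/3 > 0 ⇒ local minimum; g''(3) = -20/3 < 0 ⇒ local maximum.
So the local minimum value is g(4/3) = -331/81.

-331/81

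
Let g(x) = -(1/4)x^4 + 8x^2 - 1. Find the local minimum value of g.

Critical points: g'(x) = -x^3 + 16x vanishes at x = -4, 0, 4.
Second-derivative test with g''(x) = -3x^2 + 16: g''(-4) = -32 < 0 ⇒ local maximum; g''(0) = 16 > 0 ⇒ local minimum; g''(4) = -32 < 0 ⇒ local maximum.
So the local minimum value is g(0) = -1.

-1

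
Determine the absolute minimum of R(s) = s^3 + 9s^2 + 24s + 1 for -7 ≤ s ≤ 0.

Differentiating, R'(s) = 3s^2 + 18s + 24; which vanishes at s = -4 and s = -2.
Candidates: R(-7) = -69,  R(-4) = -15,  R(-2) = -19,  R(0) = 1.
Hence the absolute minimum is -69 at s = -7.

-69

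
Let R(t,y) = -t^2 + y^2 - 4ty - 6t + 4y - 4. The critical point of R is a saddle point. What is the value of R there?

-39/5

∂R/∂t = -2t - 4y - 6 = 0 and ∂R/∂y = -4t + 2y + 4 = 0, so (t, y) = (1/5, -8/5).
The Hessian has R_{tt} = -2, R_{yy} = 2, R_{ty} = -4, giving D = -20 < 0, so the point is a saddle point.
R(1/5, -8/5) = -39/5.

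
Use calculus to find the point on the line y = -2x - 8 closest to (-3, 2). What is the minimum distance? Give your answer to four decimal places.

Minimize D(x)^2 = (x + 3)^2 + (-2x - 10)^2.
d/dx[D^2] = 2(x + 3) + 2·(-2)·(-2x - 10) = 0 ⇒ x = -23/5.
Then y = 6/5 and the distance is √(16/5) ≈ 1.7889.

1.7889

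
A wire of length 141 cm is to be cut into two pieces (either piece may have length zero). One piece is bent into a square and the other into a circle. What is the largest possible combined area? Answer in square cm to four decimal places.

Let x be the length used for the square. Square side x/4; circle radius (141−x)/(2π).
A(x) = (x/4)² + π·((141−x)/(2π))² = x²/16 + (141−x)²/(4π) for 0 ≤ x ≤ 141. A'(x) = x/8 − (141−x)/(2π) = 0 gives x = 4·141/(π+4) ≈ 78.9740.
A'' > 0, so the interior critical point is a minimum; the maximum is at an endpoint. A(0) = 1582.0797 and A(141) = 1242.5625, so the largest area is 1582.0797.

1582.0797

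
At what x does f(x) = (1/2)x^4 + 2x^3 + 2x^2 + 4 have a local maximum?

-1

f'(x) = 2x^3 + 6x^2 + 4x = 0 at x = -2, -1, 0.
Since f''(x) = 6x^2 + 12x + 4, we get f''(-2) = 4 > 0 ⇒ local minimum; f''(-1) = -2 < 0 ⇒ local maximum; f''(0) = 4 > 0 ⇒ local minimum.
So the local maximum value is f(-1) = 9/2.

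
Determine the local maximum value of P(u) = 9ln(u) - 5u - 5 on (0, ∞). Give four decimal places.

-8.7099

P'(u) = 9/u − 5 = 0 gives u = 9/5.
P''(u) = -9/u², which is negative for u > 0, so this is a local maximum.
P(9/5) = 9·ln(9/5) - 9 - 5 ≈ -8.7099.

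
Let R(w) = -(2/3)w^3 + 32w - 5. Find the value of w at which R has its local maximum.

R'(w) = -2w^2 + 32 = 0 at w = -4, 4.
Second-derivative test with R''(w) = -4w: R''(-4) = 16 > 0 ⇒ local minimum; R''(4) = -16 < 0 ⇒ local maximum.
Thus R has its local maximum at w = 4, with value 241/3.

4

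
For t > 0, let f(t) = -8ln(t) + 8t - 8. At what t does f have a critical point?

1

f'(t) = -8/t + 8 = 0 gives t = 1.
f''(t) = 8/t², which is positive for t > 0, so this is a local minimum.
f(1) = -8·ln(1) + 8 - 8 ≈ 0.0000.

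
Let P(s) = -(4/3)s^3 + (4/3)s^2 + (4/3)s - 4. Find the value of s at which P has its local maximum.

1

Critical points: P'(s) = -4s^2 + (8/3)s + 4/3 vanishes at s = -1/3, 1.
P''(s) = -8s + 8/3. P''(-1/3) = 16/3 > 0 ⇒ local minimum; P''(1) = -16/3 < 0 ⇒ local maximum.
So the local maximum value is P(1) = -8/3.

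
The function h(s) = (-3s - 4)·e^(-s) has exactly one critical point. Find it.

-1/3

Differentiating with the product rule gives h'(s) = (3s + 1)·e^(-s). Since e^(-s) > 0, the only critical point is s = -1/3.
h''(-1/3) has the same sign as 3 > 0, so this is a local minimum.
h(-1/3) = (-3)·e^(1/3) ≈ -4.1868.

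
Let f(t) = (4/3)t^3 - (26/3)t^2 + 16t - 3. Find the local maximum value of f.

f'(t) = 4t^2 - (52/3)t + 16 = 0 at t = 4/3, 3.
f''(t) = 8t - 52/3. f''(4/3) = -20/3 < 0 ⇒ local maximum; f''(3) = 20/3 > 0 ⇒ local minimum.
So the local maximum value is f(4/3) = 493/81.

493/81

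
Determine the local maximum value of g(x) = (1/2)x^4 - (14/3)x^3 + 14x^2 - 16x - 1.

-19/3

g'(x) = 2x^3 - 14x^2 + 28x - 16. Setting g'(x) = 0 gives x ∈ {1, 2, 4}.
Second-derivative test with g''(x) = 6x^2 - 28x + 28: g''(1) = 6 > 0 ⇒ local minimum; g''(2) = -4 < 0 ⇒ local maximum; g''(4) = 12 > 0 ⇒ local minimum.
The local maximum is g(2) = -19/3.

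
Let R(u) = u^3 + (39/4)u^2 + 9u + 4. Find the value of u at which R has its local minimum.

-1/2

R'(u) = 3u^2 + (39/2)u + 9. Setting R'(u) = 0 gives u ∈ {-6, -1/2}.
R''(u) = 6u + 39/2. R''(-6) = -33/2 < 0 ⇒ local maximum; R''(-1/2) = 33/2 > 0 ⇒ local minimum.
So the local minimum value is R(-1/2) = 29/16.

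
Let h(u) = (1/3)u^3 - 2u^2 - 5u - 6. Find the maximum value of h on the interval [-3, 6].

-10/3

Differentiating, h'(u) = u^2 - 4u - 5; which vanishes at u = -1 and u = 5.
Candidates: h(-3) = -18,  h(-1) = -10/3,  h(5) = -118/3,  h(6) = -36.
The maximum over the interval is -10/3, attained at u = -1.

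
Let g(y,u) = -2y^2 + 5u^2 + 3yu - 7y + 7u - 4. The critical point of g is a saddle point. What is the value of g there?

∂g/∂y = -4y + 3u - 7 = 0 and ∂g/∂u = 3y + 10u + 7 = 0, so (y, u) = (-13/7, -1/7).
The Hessian has g_{yy} = -4, g_{uu} = 10, g_{yu} = 3, giving D = -49 < 0, so the point is a saddle point.
g(-13/7, -1/7) = 2.

2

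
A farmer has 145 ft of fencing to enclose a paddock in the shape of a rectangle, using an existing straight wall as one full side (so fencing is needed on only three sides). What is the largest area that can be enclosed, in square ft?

Let the sides perpendicular to the wall have length x and the parallel side y, so 2x + y = 145 and the area is A = xy = x(145 − 2x).
A'(x) = 145 − 4x = 0 gives x = 145/4, and A''(x) = −4 < 0 confirms a maximum.
Then y = 145 − 2·145/4 = 145/2 and A = 21025/8.

21025/8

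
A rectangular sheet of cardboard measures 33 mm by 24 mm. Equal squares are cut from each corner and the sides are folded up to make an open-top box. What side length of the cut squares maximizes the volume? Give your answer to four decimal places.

With cut size x, the volume is V(x) = x(33 − 2x)(24 − 2x) for 0 < x < 12.
V'(x) = 12x^2 − 228x + 792. Setting V'(x) = 0 gives x ≈ 4.5756 (the root in (0, 12)).
V''(x) = 24x − 228 is negative there, so this is the maximum; V ≈ 1620.3392.

4.5756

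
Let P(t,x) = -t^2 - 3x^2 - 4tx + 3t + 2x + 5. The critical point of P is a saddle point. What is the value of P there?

∂P/∂t = -2t - 4x + 3 = 0 and ∂P/∂x = -4t - 6x + 2 = 0, so (t, x) = (-5/2, 2).
The Hessian has P_{tt} = -2, P_{xx} = -6, P_{tx} = -4, giving D = -4 < 0, so the point is a saddle point.
P(-5/2, 2) = 13/4.

13/4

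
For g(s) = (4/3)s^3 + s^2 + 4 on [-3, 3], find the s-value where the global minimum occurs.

The derivative is 4s^2 + 2s, which vanishes at s = -1/2 and s = 0.
Evaluating at the critical points and endpoints: g(-3) = -23, g(-1/2) = 49/12, g(0) = 4, g(3) = 49.
The minimum over the interval is -23, attained at s = -3.

-3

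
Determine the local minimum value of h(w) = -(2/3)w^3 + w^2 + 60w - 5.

h'(w) = -2w^2 + 2w + 60 = 0 at w = -5, 6.
Since h''(w) = -4w + 2, we get h''(-5) = 22 > 0 ⇒ local minimum; h''(6) = -22 < 0 ⇒ local maximum.
So the local minimum value is h(-5) = -590/3.

-590/3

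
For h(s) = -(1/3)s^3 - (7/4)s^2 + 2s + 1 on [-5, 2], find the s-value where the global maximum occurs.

Differentiating, h'(s) = -s^2 - (7/2)s + 2; which vanishes at s = -4 and s = 1/2.
Evaluating at the critical points and endpoints: h(-5) = -133/12; h(-4) = -41/3; h(1/2) = 73/48; h(2) = -14/3.
So the maximum is h(1/2) = 73/48.

1/2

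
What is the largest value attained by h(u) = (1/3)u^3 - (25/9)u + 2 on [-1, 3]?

Differentiating, h'(u) = u^2 - 25/9; whose only zero in [-1, 3] is u = 5/3.
Candidates: h(-1) = 40/9,  h(5/3) = -88/81,  h(3) = 8/3.
The maximum over the interval is 40/9, attained at u = -1.

40/9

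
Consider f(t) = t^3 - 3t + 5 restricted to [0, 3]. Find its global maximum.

23

The derivative is 3t^2 - 3, whose only zero in [0, 3] is t = 1.
Evaluating at the critical points and endpoints: f(0) = 5; f(1) = 3; f(3) = 23.
Hence the absolute maximum is 23 at t = 3.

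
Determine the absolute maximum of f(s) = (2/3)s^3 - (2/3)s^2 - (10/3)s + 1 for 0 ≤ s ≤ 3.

3

Differentiating, f'(s) = 2s^2 - (4/3)s - 10/3; whose only zero in [0, 3] is s = 5/3.
Evaluating at the critical points and endpoints: f(0) = 1, f(5/3) = -269/81, f(3) = 3.
Hence the absolute maximum is 3 at s = 3.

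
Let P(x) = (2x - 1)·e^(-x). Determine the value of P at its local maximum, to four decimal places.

0.4463

P'(x) = 2·e^(-x) + (2x - 1)·(-1)·e^(-x) = (-2x + 3)·e^(-x). Since e^(-x) > 0, the only critical point is x = 3/2.
P''(3/2) has the same sign as -2 < 0, so this is a local maximum.
P(3/2) = (2)·e^(-3/2) ≈ 0.4463.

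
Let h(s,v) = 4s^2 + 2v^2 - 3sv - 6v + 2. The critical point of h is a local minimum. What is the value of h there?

∂h/∂s = 8s - 3v = 0 and ∂h/∂v = -3s + 4v - 6 = 0, so (s, v) = (18/23, 48/23).
The Hessian has h_{ss} = 8, h_{vv} = 4, h_{sv} = -3, giving D = 23 > 0 with h_{ss} > 0, so the point is a local minimum.
h(18/23, 48/23) = -98/23.

-98/23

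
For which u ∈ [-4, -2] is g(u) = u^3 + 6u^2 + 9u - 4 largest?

g'(u) = 3u^2 + 12u + 9, whose only zero in [-4, -2] is u = -3.
Candidates: g(-4) = -8, g(-3) = -4, g(-2) = -6.
So the maximum is g(-3) = -4.

-3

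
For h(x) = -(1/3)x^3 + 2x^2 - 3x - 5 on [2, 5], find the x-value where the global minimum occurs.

The derivative is -x^2 + 4x - 3, whose only zero in [2, 5] is x = 3.
Candidates: h(2) = -17/3,  h(3) = -5,  h(5) = -35/3.
Hence the absolute minimum is -35/3 at x = 5.

5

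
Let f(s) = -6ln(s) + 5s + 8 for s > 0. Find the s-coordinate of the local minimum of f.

6/5

f'(s) = -6/s + 5 = 0 gives s = 6/5.
f''(s) = 6/s², which is positive for s > 0, so this is a local minimum.
f(6/5) = -6·ln(6/5) + 6 + 8 ≈ 12.9061.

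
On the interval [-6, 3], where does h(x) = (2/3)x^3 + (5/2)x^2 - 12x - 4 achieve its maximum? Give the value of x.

-4

h'(x) = 2x^2 + 5x - 12, which vanishes at x = -4 and x = 3/2.
Compare values at every candidate in [-6, 3]: h(-6) = 14,  h(-4) = 124/3,  h(3/2) = -113/8,  h(3) = 1/2.
So the maximum is h(-4) = 124/3.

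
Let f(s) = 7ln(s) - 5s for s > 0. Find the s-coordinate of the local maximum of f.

f'(s) = 7/s − 5 = 0 gives s = 7/5.
f''(s) = -7/s², which is negative for s > 0, so this is a local maximum.
f(7/5) = 7·ln(7/5) - 7 ≈ -4.6447.

7/5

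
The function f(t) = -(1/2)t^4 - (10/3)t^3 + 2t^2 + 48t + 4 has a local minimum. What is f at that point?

f'(t) = -2t^3 - 10t^2 + 4t + 48 = 0 at t = -4, -3, 2.
Since f''(t) = -6t^2 - 20t + 4, we get f''(-4) = -12 < 0 ⇒ local maximum; f''(-3) = 10 > 0 ⇒ local minimum; f''(2) = -60 < 0 ⇒ local maximum.
So the local minimum value is f(-3) = -145/2.

-145/2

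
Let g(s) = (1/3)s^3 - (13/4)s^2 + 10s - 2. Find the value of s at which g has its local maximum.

g'(s) = s^2 - (13/2)s + 10 = 0 at s = 5/2, 4.
Since g''(s) = 2s - 13/2, we get g''(5/2) = -3/2 < 0 ⇒ local maximum; g''(4) = 3/2 > 0 ⇒ local minimum.
So the local maximum value is g(5/2) = 379/48.

5/2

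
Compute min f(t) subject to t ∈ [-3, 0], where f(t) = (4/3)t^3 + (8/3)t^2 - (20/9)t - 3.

The derivative is 4t^2 + (16/3)t - 20/9, whose only zero in [-3, 0] is t = -5/3.
Candidates: f(-3) = -25/3, f(-5/3) = 157/81, f(0) = -3.
The minimum over the interval is -25/3, attained at t = -3.

-25/3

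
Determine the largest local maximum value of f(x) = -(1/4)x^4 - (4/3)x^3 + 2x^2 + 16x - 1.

73/3

Critical points: f'(x) = -x^3 - 4x^2 + 4x + 16 vanishes at x = -4, -2, 2.
f''(x) = -3x^2 - 8x + 4. f''(-4) = -12 < 0 ⇒ local maximum; f''(-2) = 8 > 0 ⇒ local minimum; f''(2) = -24 < 0 ⇒ local maximum.
So the largest local maximum value is f(2) = 73/3.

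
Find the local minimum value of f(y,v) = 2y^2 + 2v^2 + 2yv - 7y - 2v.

∂f/∂y = 4y + 2v - 7 = 0 and ∂f/∂v = 2y + 4v - 2 = 0, so (y, v) = (2, -1/2).
The Hessian has f_{yy} = 4, f_{vv} = 4, f_{yv} = 2, giving D = 12 > 0 with f_{yy} > 0, so the point is a local minimum.
f(2, -1/2) = -13/2.

-13/2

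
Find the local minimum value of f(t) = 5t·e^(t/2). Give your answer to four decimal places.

-3.6788

By the product rule, f'(t) = ((5/2)t + 5)·e^(t/2). Since e^(t/2) > 0, the only critical point is t = -2.
f''(-2) has the same sign as 5/2 > 0, so this is a local minimum.
f(-2) = (-10)·e^(-1) ≈ -3.6788.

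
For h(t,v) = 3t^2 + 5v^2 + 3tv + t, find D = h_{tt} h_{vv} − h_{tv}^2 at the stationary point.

∂h/∂t = 6t + 3v + 1 = 0 and ∂h/∂v = 3t + 10v = 0, so (t, v) = (-10/51, 1/17).
The Hessian has h_{tt} = 6, h_{vv} = 10, h_{tv} = 3, giving D = 51 > 0 with h_{tt} > 0, so the point is a local minimum.
D = (6)·(10) − (3)^2 = 51.

51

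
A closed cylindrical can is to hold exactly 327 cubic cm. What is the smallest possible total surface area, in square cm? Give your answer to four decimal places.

With radius r and height h, πr²h = 327 so h = 327/(πr²), and S(r) = 2πr² + 2πrh = 2πr² + 2·327/r.
S'(r) = 4πr − 2·327/r² = 0 ⇒ r³ = 327/(2π), so r ≈ 3.7336 and h = 2r ≈ 7.4671.
S''(r) = 4π + 4·327/r³ > 0, so this is the minimum; S ≈ 262.7522.

262.7522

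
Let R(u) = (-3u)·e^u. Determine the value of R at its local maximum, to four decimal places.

1.1036

By the product rule, R'(u) = (-3u - 3)·e^u. Since e^u > 0, the only critical point is u = -1.
R''(-1) has the same sign as -3 < 0, so this is a local maximum.
R(-1) = (3)·e^(-1) ≈ 1.1036.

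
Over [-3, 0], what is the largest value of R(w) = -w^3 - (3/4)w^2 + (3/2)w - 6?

Differentiating, R'(w) = -3w^2 - (3/2)w + 3/2; whose only zero in [-3, 0] is w = -1.
Evaluating at the critical points and endpoints: R(-3) = 39/4, R(-1) = -29/4, R(0) = -6.
The maximum over the interval is 39/4, attained at w = -3.

39/4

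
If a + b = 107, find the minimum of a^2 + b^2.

11449/2

With a + b = 107, a^2 + b^2 = a^2 + (107 − a)^2.
The derivative 2a − 2(107 − a) = 4a − 214 vanishes at a = 107/2; second derivative 4 > 0, a minimum.
The minimum is 2·(107/2)^2 = 11449/2.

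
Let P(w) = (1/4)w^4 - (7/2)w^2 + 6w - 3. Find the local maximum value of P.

-1/4

P'(w) = w^3 - 7w + 6. Setting P'(w) = 0 gives w ∈ {-3, 1, 2}.
Second-derivative test with P''(w) = 3w^2 - 7: P''(-3) = 20 > 0 ⇒ local minimum; P''(1) = -4 < 0 ⇒ local maximum; P''(2) = 5 > 0 ⇒ local minimum.
So the local maximum value is P(1) = -1/4.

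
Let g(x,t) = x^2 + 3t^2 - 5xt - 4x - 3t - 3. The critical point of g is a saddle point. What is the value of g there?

∂g/∂x = 2x - 5t - 4 = 0 and ∂g/∂t = -5x + 6t - 3 = 0, so (x, t) = (-3, -2).
The Hessian has g_{xx} = 2, g_{tt} = 6, g_{xt} = -5, giving D = -13 < 0, so the point is a saddle point.
g(-3, -2) = 6.

6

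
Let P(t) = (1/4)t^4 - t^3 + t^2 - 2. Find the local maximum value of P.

P'(t) = t^3 - 3t^2 + 2t. Setting P'(t) = 0 gives t ∈ {0, 1, 2}.
Since P''(t) = 3t^2 - 6t + 2, we get P''(0) = 2 > 0 ⇒ local minimum; P''(1) = -1 < 0 ⇒ local maximum; P''(2) = 2 > 0 ⇒ local minimum.
The local maximum is P(1) = -7/4.

-7/4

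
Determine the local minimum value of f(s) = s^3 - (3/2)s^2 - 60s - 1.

f'(s) = 3s^2 - 3s - 60. Setting f'(s) = 0 gives s ∈ {-4, 5}.
Since f''(s) = 6s - 3, we get f''(-4) = -27 < 0 ⇒ local maximum; f''(5) = 27 > 0 ⇒ local minimum.
The local minimum is f(5) = -427/2.

-427/2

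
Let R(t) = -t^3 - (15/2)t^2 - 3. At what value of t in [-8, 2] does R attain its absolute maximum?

Differentiating, R'(t) = -3t^2 - 15t; which vanishes at t = -5 and t = 0.
Candidates: R(-8) = 29, R(-5) = -131/2, R(0) = -3, R(2) = -41.
Hence the absolute maximum is 29 at t = -8.

-8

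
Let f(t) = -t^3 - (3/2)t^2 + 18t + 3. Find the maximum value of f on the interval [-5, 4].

25

The derivative is -3t^2 - 3t + 18, which vanishes at t = -3 and t = 2.
Candidates: f(-5) = 1/2,  f(-3) = -75/2,  f(2) = 25,  f(4) = -13.
Hence the absolute maximum is 25 at t = 2.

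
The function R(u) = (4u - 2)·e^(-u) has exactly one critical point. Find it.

R'(u) = 4·e^(-u) + (4u - 2)·(-1)·e^(-u) = (-4u + 6)·e^(-u). Since e^(-u) > 0, the only critical point is u = 3/2.
R''(3/2) has the same sign as -4 < 0, so this is a local maximum.
R(3/2) = (4)·e^(-3/2) ≈ 0.8925.

3/2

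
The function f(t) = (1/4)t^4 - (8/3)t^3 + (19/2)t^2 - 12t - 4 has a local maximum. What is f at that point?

-25/4

f'(t) = t^3 - 8t^2 + 19t - 12. Setting f'(t) = 0 gives t ∈ {1, 3, 4}.
Second-derivative test with f''(t) = 3t^2 - 16t + 19: f''(1) = 6 > 0 ⇒ local minimum; f''(3) = -2 < 0 ⇒ local maximum; f''(4) = 3 > 0 ⇒ local minimum.
Thus f has its local maximum at t = 3, with value -25/4.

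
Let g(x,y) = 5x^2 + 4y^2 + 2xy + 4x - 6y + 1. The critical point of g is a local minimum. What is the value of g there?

∂g/∂x = 10x + 2y + 4 = 0 and ∂g/∂y = 2x + 8y - 6 = 0, so (x, y) = (-11/19, 17/19).
The Hessian has g_{xx} = 10, g_{yy} = 8, g_{xy} = 2, giving D = 76 > 0 with g_{xx} > 0, so the point is a local minimum.
g(-11/19, 17/19) = -54/19.

-54/19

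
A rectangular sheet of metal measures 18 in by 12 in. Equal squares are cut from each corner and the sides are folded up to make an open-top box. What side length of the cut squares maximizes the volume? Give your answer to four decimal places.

With cut size x, the volume is V(x) = x(18 − 2x)(12 − 2x) for 0 < x < 6.
V'(x) = 12x^2 − 120x + 216. Setting V'(x) = 0 gives x ≈ 2.3542 (the root in (0, 6)).
V''(x) = 24x − 120 is negative there, so this is the maximum; V ≈ 228.1621.

2.3542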